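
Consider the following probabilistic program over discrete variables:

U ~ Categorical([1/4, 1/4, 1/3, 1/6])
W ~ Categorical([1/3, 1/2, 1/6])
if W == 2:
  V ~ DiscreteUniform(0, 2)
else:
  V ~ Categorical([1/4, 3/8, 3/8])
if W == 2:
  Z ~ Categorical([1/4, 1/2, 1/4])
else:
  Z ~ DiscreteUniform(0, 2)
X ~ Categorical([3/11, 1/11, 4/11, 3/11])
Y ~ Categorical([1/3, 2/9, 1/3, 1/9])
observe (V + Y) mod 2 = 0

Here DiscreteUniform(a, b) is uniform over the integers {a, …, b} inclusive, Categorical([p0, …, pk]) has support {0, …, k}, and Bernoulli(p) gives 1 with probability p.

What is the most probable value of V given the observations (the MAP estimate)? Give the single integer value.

argmax_v P(V = v | obs) = 2

Enumerate traces; 864 have nonzero weight after conditioning:
  (U=0, W=0, V=0, Z=0, X=0, Y=0) weight 1/1584
  (U=0, W=0, V=0, Z=0, X=0, Y=2) weight 1/1584
  (U=0, W=0, V=0, Z=0, X=1, Y=0) weight 1/4752
  (U=0, W=0, V=0, Z=0, X=1, Y=2) weight 1/4752
  (U=0, W=0, V=0, Z=0, X=2, Y=0) weight 1/1188
  (U=0, W=0, V=0, Z=0, X=2, Y=2) weight 1/1188
  (U=0, W=0, V=0, Z=0, X=3, Y=0) weight 1/1584
  (U=0, W=0, V=0, Z=0, X=3, Y=2) weight 1/1584
  (U=0, W=0, V=1, Z=0, X=0, Y=1) weight 1/1584
  (U=0, W=0, V=2, Z=0, X=0, Y=0) weight 1/1056
  … 854 more
Group by V:
  weight(V=0) = 19/108
  weight(V=1) = 53/432
  weight(V=2) = 53/216
Total weight = 19/108 + 53/432 + 53/216 = 235/432
P(V=0 | obs) = 19/108 / 235/432 = 76/235
P(V=1 | obs) = 53/432 / 235/432 = 53/235
P(V=2 | obs) = 53/216 / 235/432 = 106/235
argmax = 2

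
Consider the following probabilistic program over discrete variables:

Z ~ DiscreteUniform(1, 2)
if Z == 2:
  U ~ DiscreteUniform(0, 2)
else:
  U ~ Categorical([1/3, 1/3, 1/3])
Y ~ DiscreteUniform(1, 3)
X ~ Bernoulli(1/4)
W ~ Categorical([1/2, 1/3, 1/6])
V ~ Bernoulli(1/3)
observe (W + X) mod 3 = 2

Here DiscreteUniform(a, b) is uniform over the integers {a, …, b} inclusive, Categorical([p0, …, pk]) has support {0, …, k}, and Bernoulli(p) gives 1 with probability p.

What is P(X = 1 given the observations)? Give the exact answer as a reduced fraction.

Enumerate traces; 72 have nonzero weight after conditioning:
  (Z=1, U=0, Y=1, X=0, W=2, V=0) weight 1/216
  (Z=1, U=0, Y=1, X=0, W=2, V=1) weight 1/432
  (Z=1, U=0, Y=1, X=1, W=1, V=0) weight 1/324
  (Z=1, U=0, Y=1, X=1, W=1, V=1) weight 1/648
  (Z=1, U=0, Y=2, X=0, W=2, V=0) weight 1/216
  (Z=1, U=0, Y=2, X=0, W=2, V=1) weight 1/432
  (Z=1, U=0, Y=2, X=1, W=1, V=0) weight 1/324
  (Z=1, U=0, Y=2, X=1, W=1, V=1) weight 1/648
  … 64 more
Group by X:
  weight(X=0) = 1/8
  weight(X=1) = 1/12
Total weight = 1/8 + 1/12 = 5/24
P(X=0 | obs) = 1/8 / 5/24 = 3/5
P(X=1 | obs) = 1/12 / 5/24 = 2/5

P(X = 1 | obs) = 2/5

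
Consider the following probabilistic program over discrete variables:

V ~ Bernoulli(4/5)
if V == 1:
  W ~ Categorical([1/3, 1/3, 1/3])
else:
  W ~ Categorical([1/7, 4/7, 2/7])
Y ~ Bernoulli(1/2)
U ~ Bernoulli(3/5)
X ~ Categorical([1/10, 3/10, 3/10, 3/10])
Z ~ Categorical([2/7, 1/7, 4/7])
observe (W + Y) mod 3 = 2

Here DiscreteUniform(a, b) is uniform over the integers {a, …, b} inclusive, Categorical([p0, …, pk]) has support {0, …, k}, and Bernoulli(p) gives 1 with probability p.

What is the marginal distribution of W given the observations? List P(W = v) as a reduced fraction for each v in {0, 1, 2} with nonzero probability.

Enumerate traces; 96 have nonzero weight after conditioning:
  (V=0, W=1, Y=1, U=0, X=0, Z=0) weight 4/6125
  (V=0, W=1, Y=1, U=0, X=0, Z=1) weight 2/6125
  (V=0, W=1, Y=1, U=0, X=0, Z=2) weight 8/6125
  (V=0, W=1, Y=1, U=0, X=1, Z=0) weight 12/6125
  (V=0, W=1, Y=1, U=0, X=1, Z=1) weight 6/6125
  (V=0, W=1, Y=1, U=0, X=1, Z=2) weight 24/6125
  (V=0, W=1, Y=1, U=0, X=2, Z=0) weight 12/6125
  (V=0, W=1, Y=1, U=0, X=2, Z=1) weight 6/6125
  (V=0, W=2, Y=0, U=0, X=0, Z=0) weight 2/6125
  … 87 more
Group by W:
  weight(W=1) = 4/21
  weight(W=2) = 17/105
Total weight = 4/21 + 17/105 = 37/105
P(W=1 | obs) = 4/21 / 37/105 = 20/37
P(W=2 | obs) = 17/105 / 37/105 = 17/37

P(W=1) = 20/37, P(W=2) = 17/37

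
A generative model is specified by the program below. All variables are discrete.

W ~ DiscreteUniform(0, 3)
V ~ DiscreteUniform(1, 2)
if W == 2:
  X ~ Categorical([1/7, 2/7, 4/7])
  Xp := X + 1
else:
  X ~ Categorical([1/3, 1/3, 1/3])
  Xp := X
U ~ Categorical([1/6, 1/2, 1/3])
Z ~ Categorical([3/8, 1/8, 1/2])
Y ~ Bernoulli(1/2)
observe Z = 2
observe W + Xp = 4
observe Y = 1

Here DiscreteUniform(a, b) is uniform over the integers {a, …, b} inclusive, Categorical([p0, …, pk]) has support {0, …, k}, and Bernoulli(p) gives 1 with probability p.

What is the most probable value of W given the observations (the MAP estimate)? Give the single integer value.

argmax_v P(W = v | obs) = 3

Enumerate traces; 12 have nonzero weight after conditioning:
  (W=2, V=1, X=1, U=0, Z=2, Y=1) weight 1/672
  (W=2, V=1, X=1, U=1, Z=2, Y=1) weight 1/224
  (W=2, V=1, X=1, U=2, Z=2, Y=1) weight 1/336
  (W=2, V=2, X=1, U=0, Z=2, Y=1) weight 1/672
  (W=2, V=2, X=1, U=1, Z=2, Y=1) weight 1/224
  (W=2, V=2, X=1, U=2, Z=2, Y=1) weight 1/336
  (W=3, V=1, X=1, U=0, Z=2, Y=1) weight 1/576
  (W=3, V=1, X=1, U=1, Z=2, Y=1) weight 1/192
  … 4 more
Group by W:
  weight(W=2) = 1/56
  weight(W=3) = 1/48
Total weight = 1/56 + 1/48 = 13/336
P(W=2 | obs) = 1/56 / 13/336 = 6/13
P(W=3 | obs) = 1/48 / 13/336 = 7/13
argmax = 3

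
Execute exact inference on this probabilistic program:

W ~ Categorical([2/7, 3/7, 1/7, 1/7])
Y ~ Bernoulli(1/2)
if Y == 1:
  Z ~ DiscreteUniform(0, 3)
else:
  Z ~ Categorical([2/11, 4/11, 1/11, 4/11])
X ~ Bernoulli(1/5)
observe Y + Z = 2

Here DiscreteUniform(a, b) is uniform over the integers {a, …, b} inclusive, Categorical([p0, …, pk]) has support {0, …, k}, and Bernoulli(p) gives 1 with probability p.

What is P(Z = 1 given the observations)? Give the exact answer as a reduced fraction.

Enumerate traces; 16 have nonzero weight after conditioning:
  (W=0, Y=0, Z=2, X=0) weight 4/385
  (W=0, Y=0, Z=2, X=1) weight 1/385
  (W=0, Y=1, Z=1, X=0) weight 1/35
  (W=0, Y=1, Z=1, X=1) weight 1/140
  (W=1, Y=0, Z=2, X=0) weight 6/385
  (W=1, Y=0, Z=2, X=1) weight 3/770
  (W=1, Y=1, Z=1, X=0) weight 3/70
  (W=1, Y=1, Z=1, X=1) weight 3/280
  … 8 more
Group by Z:
  weight(Z=1) = 1/8
  weight(Z=2) = 1/22
Total weight = 1/8 + 1/22 = 15/88
P(Z=1 | obs) = 1/8 / 15/88 = 11/15
P(Z=2 | obs) = 1/22 / 15/88 = 4/15

P(Z = 1 | obs) = 11/15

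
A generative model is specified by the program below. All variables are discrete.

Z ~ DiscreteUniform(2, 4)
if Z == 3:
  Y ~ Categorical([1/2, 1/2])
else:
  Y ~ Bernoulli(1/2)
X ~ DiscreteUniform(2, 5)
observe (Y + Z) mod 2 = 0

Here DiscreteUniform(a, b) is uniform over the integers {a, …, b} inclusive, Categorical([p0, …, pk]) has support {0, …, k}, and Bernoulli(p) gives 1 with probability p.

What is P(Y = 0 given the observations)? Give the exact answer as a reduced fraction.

P(Y = 0 | obs) = 2/3

Enumerate traces; 12 have nonzero weight after conditioning:
  (Z=2, Y=0, X=2) weight 1/24
  (Z=2, Y=0, X=3) weight 1/24
  (Z=2, Y=0, X=4) weight 1/24
  (Z=2, Y=0, X=5) weight 1/24
  (Z=3, Y=1, X=2) weight 1/24
  (Z=3, Y=1, X=3) weight 1/24
  (Z=3, Y=1, X=4) weight 1/24
  (Z=3, Y=1, X=5) weight 1/24
  … 4 more
Group by Y:
  weight(Y=0) = 1/3
  weight(Y=1) = 1/6
Total weight = 1/3 + 1/6 = 1/2
P(Y=0 | obs) = 1/3 / 1/2 = 2/3
P(Y=1 | obs) = 1/6 / 1/2 = 1/3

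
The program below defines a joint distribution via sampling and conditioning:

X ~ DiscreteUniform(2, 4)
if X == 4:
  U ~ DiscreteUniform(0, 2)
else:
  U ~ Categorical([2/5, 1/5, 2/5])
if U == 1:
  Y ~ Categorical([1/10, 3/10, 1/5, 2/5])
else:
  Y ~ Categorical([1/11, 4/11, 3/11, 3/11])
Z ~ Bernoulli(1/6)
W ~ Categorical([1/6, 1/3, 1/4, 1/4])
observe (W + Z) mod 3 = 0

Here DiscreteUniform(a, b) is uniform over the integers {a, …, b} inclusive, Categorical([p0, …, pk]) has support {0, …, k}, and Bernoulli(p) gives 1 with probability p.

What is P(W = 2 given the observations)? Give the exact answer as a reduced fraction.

P(W = 2 | obs) = 3/28

Enumerate traces; 108 have nonzero weight after conditioning:
  (X=2, U=0, Y=0, Z=0, W=0) weight 1/594
  (X=2, U=0, Y=0, Z=0, W=3) weight 1/396
  (X=2, U=0, Y=0, Z=1, W=2) weight 1/1980
  (X=2, U=0, Y=1, Z=0, W=0) weight 2/297
  (X=2, U=0, Y=1, Z=0, W=3) weight 1/99
  (X=2, U=0, Y=1, Z=1, W=2) weight 1/495
  (X=2, U=0, Y=2, Z=0, W=0) weight 1/198
  (X=2, U=0, Y=2, Z=0, W=3) weight 1/132
  … 100 more
Group by W:
  weight(W=0) = 5/36
  weight(W=2) = 1/24
  weight(W=3) = 5/24
Total weight = 5/36 + 1/24 + 5/24 = 7/18
P(W=0 | obs) = 5/36 / 7/18 = 5/14
P(W=2 | obs) = 1/24 / 7/18 = 3/28
P(W=3 | obs) = 5/24 / 7/18 = 15/28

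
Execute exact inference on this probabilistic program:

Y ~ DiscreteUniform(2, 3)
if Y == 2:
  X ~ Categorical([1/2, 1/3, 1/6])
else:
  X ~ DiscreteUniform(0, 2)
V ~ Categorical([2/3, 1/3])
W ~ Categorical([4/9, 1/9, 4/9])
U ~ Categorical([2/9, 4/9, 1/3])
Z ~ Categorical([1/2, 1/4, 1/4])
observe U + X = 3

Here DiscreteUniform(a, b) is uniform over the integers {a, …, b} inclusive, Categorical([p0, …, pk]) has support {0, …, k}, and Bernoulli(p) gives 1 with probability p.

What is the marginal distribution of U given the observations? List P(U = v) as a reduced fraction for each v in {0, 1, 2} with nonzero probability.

P(U=1) = 1/2, P(U=2) = 1/2

Enumerate traces; 72 have nonzero weight after conditioning:
  (Y=2, X=1, V=0, W=0, U=2, Z=0) weight 2/243
  (Y=2, X=1, V=0, W=0, U=2, Z=1) weight 1/243
  (Y=2, X=1, V=0, W=0, U=2, Z=2) weight 1/243
  (Y=2, X=1, V=0, W=1, U=2, Z=0) weight 1/486
  (Y=2, X=1, V=0, W=1, U=2, Z=1) weight 1/972
  (Y=2, X=1, V=0, W=1, U=2, Z=2) weight 1/972
  (Y=2, X=1, V=0, W=2, U=2, Z=0) weight 2/243
  (Y=2, X=1, V=0, W=2, U=2, Z=1) weight 1/243
  (Y=2, X=2, V=0, W=0, U=1, Z=0) weight 4/729
  … 63 more
Group by U:
  weight(U=1) = 1/9
  weight(U=2) = 1/9
Total weight = 1/9 + 1/9 = 2/9
P(U=1 | obs) = 1/9 / 2/9 = 1/2
P(U=2 | obs) = 1/9 / 2/9 = 1/2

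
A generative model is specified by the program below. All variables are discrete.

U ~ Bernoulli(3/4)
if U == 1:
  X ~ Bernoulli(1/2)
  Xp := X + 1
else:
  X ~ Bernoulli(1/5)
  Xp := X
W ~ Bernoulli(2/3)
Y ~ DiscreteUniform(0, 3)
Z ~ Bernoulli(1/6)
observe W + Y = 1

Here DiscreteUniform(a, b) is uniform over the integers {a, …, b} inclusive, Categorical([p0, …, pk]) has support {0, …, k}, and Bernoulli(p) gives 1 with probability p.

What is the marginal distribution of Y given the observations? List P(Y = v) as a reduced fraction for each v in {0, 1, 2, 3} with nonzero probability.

Enumerate traces; 16 have nonzero weight after conditioning:
  (U=0, X=0, W=0, Y=1, Z=0) weight 1/72
  (U=0, X=0, W=0, Y=1, Z=1) weight 1/360
  (U=0, X=0, W=1, Y=0, Z=0) weight 1/36
  (U=0, X=0, W=1, Y=0, Z=1) weight 1/180
  (U=0, X=1, W=0, Y=1, Z=0) weight 1/288
  (U=0, X=1, W=0, Y=1, Z=1) weight 1/1440
  (U=0, X=1, W=1, Y=0, Z=0) weight 1/144
  (U=0, X=1, W=1, Y=0, Z=1) weight 1/720
  … 8 more
Group by Y:
  weight(Y=0) = 1/6
  weight(Y=1) = 1/12
Total weight = 1/6 + 1/12 = 1/4
P(Y=0 | obs) = 1/6 / 1/4 = 2/3
P(Y=1 | obs) = 1/12 / 1/4 = 1/3

P(Y=0) = 2/3, P(Y=1) = 1/3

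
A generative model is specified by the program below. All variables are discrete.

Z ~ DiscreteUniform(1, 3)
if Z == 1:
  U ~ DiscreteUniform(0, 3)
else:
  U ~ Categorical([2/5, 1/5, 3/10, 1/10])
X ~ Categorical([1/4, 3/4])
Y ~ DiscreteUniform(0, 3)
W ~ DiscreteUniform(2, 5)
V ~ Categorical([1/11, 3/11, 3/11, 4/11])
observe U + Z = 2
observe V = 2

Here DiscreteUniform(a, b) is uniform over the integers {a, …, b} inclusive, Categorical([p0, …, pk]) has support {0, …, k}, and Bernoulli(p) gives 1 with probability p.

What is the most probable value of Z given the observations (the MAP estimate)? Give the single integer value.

Enumerate traces; 64 have nonzero weight after conditioning:
  (Z=1, U=1, X=0, Y=0, W=2, V=2) weight 1/2816
  (Z=1, U=1, X=0, Y=0, W=3, V=2) weight 1/2816
  (Z=1, U=1, X=0, Y=0, W=4, V=2) weight 1/2816
  (Z=1, U=1, X=0, Y=0, W=5, V=2) weight 1/2816
  (Z=1, U=1, X=0, Y=1, W=2, V=2) weight 1/2816
  (Z=1, U=1, X=0, Y=1, W=3, V=2) weight 1/2816
  (Z=1, U=1, X=0, Y=1, W=4, V=2) weight 1/2816
  (Z=1, U=1, X=0, Y=1, W=5, V=2) weight 1/2816
  (Z=2, U=0, X=0, Y=0, W=2, V=2) weight 1/1760
  … 55 more
Group by Z:
  weight(Z=1) = 1/44
  weight(Z=2) = 2/55
Total weight = 1/44 + 2/55 = 13/220
P(Z=1 | obs) = 1/44 / 13/220 = 5/13
P(Z=2 | obs) = 2/55 / 13/220 = 8/13
argmax = 2

argmax_v P(Z = v | obs) = 2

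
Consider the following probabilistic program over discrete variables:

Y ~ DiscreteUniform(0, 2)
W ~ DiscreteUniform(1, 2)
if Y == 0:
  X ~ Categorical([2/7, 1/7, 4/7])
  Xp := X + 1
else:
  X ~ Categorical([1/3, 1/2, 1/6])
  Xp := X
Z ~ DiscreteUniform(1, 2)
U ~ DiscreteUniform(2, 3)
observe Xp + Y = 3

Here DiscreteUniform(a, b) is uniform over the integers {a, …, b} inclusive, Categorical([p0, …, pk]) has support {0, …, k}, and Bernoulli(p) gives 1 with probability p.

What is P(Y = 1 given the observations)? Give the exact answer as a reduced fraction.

P(Y = 1 | obs) = 7/52

Enumerate traces; 24 have nonzero weight after conditioning:
  (Y=0, W=1, X=2, Z=1, U=2) weight 1/42
  (Y=0, W=1, X=2, Z=1, U=3) weight 1/42
  (Y=0, W=1, X=2, Z=2, U=2) weight 1/42
  (Y=0, W=1, X=2, Z=2, U=3) weight 1/42
  (Y=0, W=2, X=2, Z=1, U=2) weight 1/42
  (Y=0, W=2, X=2, Z=1, U=3) weight 1/42
  (Y=0, W=2, X=2, Z=2, U=2) weight 1/42
  (Y=0, W=2, X=2, Z=2, U=3) weight 1/42
  (Y=1, W=1, X=2, Z=1, U=2) weight 1/144
  (Y=2, W=1, X=1, Z=1, U=2) weight 1/48
  … 14 more
Group by Y:
  weight(Y=0) = 4/21
  weight(Y=1) = 1/18
  weight(Y=2) = 1/6
Total weight = 4/21 + 1/18 + 1/6 = 26/63
P(Y=0 | obs) = 4/21 / 26/63 = 6/13
P(Y=1 | obs) = 1/18 / 26/63 = 7/52
P(Y=2 | obs) = 1/6 / 26/63 = 21/52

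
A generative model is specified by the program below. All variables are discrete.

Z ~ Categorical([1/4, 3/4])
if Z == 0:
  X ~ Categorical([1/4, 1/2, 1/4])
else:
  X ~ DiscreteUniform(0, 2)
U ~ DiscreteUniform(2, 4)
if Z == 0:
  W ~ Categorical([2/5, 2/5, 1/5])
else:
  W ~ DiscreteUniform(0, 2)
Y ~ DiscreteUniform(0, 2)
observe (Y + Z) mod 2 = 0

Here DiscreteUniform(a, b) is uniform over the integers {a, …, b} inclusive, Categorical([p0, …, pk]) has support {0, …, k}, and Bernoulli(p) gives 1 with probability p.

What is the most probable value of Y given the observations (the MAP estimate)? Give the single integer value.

Enumerate traces; 81 have nonzero weight after conditioning:
  (Z=0, X=0, U=2, W=0, Y=0) weight 1/360
  (Z=0, X=0, U=2, W=0, Y=2) weight 1/360
  (Z=0, X=0, U=2, W=1, Y=0) weight 1/360
  (Z=0, X=0, U=2, W=1, Y=2) weight 1/360
  (Z=0, X=0, U=2, W=2, Y=0) weight 1/720
  (Z=0, X=0, U=2, W=2, Y=2) weight 1/720
  (Z=0, X=0, U=3, W=0, Y=0) weight 1/360
  (Z=0, X=0, U=3, W=0, Y=2) weight 1/360
  (Z=1, X=0, U=2, W=0, Y=1) weight 1/108
  … 72 more
Group by Y:
  weight(Y=0) = 1/12
  weight(Y=1) = 1/4
  weight(Y=2) = 1/12
Total weight = 1/12 + 1/4 + 1/12 = 5/12
P(Y=0 | obs) = 1/12 / 5/12 = 1/5
P(Y=1 | obs) = 1/4 / 5/12 = 3/5
P(Y=2 | obs) = 1/12 / 5/12 = 1/5
argmax = 1

argmax_v P(Y = v | obs) = 1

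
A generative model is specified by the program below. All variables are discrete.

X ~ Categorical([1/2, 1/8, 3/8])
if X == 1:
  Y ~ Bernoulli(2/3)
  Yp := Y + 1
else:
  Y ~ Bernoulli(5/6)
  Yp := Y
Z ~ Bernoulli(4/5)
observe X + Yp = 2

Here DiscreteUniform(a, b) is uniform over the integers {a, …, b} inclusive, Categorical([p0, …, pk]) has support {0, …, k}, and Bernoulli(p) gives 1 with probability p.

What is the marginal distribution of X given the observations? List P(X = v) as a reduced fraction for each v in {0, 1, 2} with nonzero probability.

Enumerate traces; 4 have nonzero weight after conditioning:
  (X=1, Y=0, Z=0) weight 1/120
  (X=1, Y=0, Z=1) weight 1/30
  (X=2, Y=0, Z=0) weight 1/80
  (X=2, Y=0, Z=1) weight 1/20
Group by X:
  weight(X=1) = 1/24
  weight(X=2) = 1/16
Total weight = 1/24 + 1/16 = 5/48
P(X=1 | obs) = 1/24 / 5/48 = 2/5
P(X=2 | obs) = 1/16 / 5/48 = 3/5

P(X=1) = 2/5, P(X=2) = 3/5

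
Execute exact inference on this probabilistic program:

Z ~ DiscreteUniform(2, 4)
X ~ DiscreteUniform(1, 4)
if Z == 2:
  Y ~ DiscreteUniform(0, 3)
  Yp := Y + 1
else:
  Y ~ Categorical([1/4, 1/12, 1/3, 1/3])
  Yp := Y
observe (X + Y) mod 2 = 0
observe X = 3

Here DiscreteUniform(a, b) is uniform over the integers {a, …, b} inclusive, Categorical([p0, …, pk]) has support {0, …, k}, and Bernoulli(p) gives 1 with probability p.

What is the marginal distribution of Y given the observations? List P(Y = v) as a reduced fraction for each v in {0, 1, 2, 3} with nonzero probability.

P(Y=1) = 5/16, P(Y=3) = 11/16

Enumerate traces; 6 have nonzero weight after conditioning:
  (Z=2, X=3, Y=1) weight 1/48
  (Z=2, X=3, Y=3) weight 1/48
  (Z=3, X=3, Y=1) weight 1/144
  (Z=3, X=3, Y=3) weight 1/36
  (Z=4, X=3, Y=1) weight 1/144
  (Z=4, X=3, Y=3) weight 1/36
Group by Y:
  weight(Y=1) = 5/144
  weight(Y=3) = 11/144
Total weight = 5/144 + 11/144 = 1/9
P(Y=1 | obs) = 5/144 / 1/9 = 5/16
P(Y=3 | obs) = 11/144 / 1/9 = 11/16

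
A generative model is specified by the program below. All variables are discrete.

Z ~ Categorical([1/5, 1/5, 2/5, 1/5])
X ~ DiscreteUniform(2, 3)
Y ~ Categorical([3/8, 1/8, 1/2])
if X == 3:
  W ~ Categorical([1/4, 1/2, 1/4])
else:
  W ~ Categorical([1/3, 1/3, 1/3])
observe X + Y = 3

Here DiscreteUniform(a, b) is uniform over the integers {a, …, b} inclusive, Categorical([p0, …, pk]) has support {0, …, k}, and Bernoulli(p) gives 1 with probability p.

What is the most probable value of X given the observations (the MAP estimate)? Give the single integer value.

argmax_v P(X = v | obs) = 3

Enumerate traces; 24 have nonzero weight after conditioning:
  (Z=0, X=2, Y=1, W=0) weight 1/240
  (Z=0, X=2, Y=1, W=1) weight 1/240
  (Z=0, X=2, Y=1, W=2) weight 1/240
  (Z=0, X=3, Y=0, W=0) weight 3/320
  (Z=0, X=3, Y=0, W=1) weight 3/160
  (Z=0, X=3, Y=0, W=2) weight 3/320
  (Z=1, X=2, Y=1, W=0) weight 1/240
  (Z=1, X=2, Y=1, W=1) weight 1/240
  … 16 more
Group by X:
  weight(X=2) = 1/16
  weight(X=3) = 3/16
Total weight = 1/16 + 3/16 = 1/4
P(X=2 | obs) = 1/16 / 1/4 = 1/4
P(X=3 | obs) = 3/16 / 1/4 = 3/4
argmax = 3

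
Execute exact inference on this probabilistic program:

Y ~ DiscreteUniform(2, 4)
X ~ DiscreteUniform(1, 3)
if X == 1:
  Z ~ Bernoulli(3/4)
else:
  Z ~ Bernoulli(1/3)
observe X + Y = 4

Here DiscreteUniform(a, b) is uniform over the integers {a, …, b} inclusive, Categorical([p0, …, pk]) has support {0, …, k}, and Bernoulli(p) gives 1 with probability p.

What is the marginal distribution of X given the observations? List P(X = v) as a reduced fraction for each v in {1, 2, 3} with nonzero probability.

P(X=1) = 1/2, P(X=2) = 1/2

Enumerate traces; 4 have nonzero weight after conditioning:
  (Y=2, X=2, Z=0) weight 2/27
  (Y=2, X=2, Z=1) weight 1/27
  (Y=3, X=1, Z=0) weight 1/36
  (Y=3, X=1, Z=1) weight 1/12
Group by X:
  weight(X=1) = 1/9
  weight(X=2) = 1/9
Total weight = 1/9 + 1/9 = 2/9
P(X=1 | obs) = 1/9 / 2/9 = 1/2
P(X=2 | obs) = 1/9 / 2/9 = 1/2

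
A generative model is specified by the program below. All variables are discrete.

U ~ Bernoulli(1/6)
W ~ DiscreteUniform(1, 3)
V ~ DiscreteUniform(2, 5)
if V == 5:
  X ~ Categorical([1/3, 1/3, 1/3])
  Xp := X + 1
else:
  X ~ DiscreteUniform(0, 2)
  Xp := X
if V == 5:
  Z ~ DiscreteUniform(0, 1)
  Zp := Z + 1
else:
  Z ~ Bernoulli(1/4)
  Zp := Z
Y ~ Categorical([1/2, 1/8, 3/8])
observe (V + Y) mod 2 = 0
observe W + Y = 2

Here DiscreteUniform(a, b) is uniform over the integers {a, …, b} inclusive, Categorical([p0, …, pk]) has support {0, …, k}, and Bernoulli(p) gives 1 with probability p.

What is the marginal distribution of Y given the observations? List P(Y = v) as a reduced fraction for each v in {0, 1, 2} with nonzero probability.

P(Y=0) = 4/5, P(Y=1) = 1/5

Enumerate traces; 48 have nonzero weight after conditioning:
  (U=0, W=1, V=3, X=0, Z=0, Y=1) weight 5/2304
  (U=0, W=1, V=3, X=0, Z=1, Y=1) weight 5/6912
  (U=0, W=1, V=3, X=1, Z=0, Y=1) weight 5/2304
  (U=0, W=1, V=3, X=1, Z=1, Y=1) weight 5/6912
  (U=0, W=1, V=3, X=2, Z=0, Y=1) weight 5/2304
  (U=0, W=1, V=3, X=2, Z=1, Y=1) weight 5/6912
  (U=0, W=1, V=5, X=0, Z=0, Y=1) weight 5/3456
  (U=0, W=1, V=5, X=0, Z=1, Y=1) weight 5/3456
  (U=0, W=2, V=2, X=0, Z=0, Y=0) weight 5/576
  … 39 more
Group by Y:
  weight(Y=0) = 1/12
  weight(Y=1) = 1/48
Total weight = 1/12 + 1/48 = 5/48
P(Y=0 | obs) = 1/12 / 5/48 = 4/5
P(Y=1 | obs) = 1/48 / 5/48 = 1/5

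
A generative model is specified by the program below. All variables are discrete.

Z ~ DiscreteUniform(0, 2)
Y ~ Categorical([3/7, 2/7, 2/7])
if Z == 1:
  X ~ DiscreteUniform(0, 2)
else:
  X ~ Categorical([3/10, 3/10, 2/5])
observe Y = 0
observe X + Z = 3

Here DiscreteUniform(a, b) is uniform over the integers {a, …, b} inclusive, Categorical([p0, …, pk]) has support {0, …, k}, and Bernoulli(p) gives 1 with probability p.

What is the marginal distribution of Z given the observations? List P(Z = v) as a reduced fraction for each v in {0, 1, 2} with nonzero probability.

Enumerate traces; 2 have nonzero weight after conditioning:
  (Z=1, Y=0, X=2) weight 1/21
  (Z=2, Y=0, X=1) weight 3/70
Group by Z:
  weight(Z=1) = 1/21
  weight(Z=2) = 3/70
Total weight = 1/21 + 3/70 = 19/210
P(Z=1 | obs) = 1/21 / 19/210 = 10/19
P(Z=2 | obs) = 3/70 / 19/210 = 9/19

P(Z=1) = 10/19, P(Z=2) = 9/19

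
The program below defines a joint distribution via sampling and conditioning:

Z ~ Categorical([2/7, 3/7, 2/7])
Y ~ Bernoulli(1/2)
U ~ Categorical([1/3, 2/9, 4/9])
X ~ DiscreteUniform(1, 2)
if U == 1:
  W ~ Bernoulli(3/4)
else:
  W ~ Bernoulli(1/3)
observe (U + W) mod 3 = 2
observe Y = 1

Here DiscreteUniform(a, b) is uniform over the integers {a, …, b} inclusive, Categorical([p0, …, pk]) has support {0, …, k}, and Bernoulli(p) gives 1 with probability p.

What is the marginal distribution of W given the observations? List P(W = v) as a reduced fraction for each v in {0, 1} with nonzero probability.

P(W=0) = 16/25, P(W=1) = 9/25

Enumerate traces; 12 have nonzero weight after conditioning:
  (Z=0, Y=1, U=1, X=1, W=1) weight 1/84
  (Z=0, Y=1, U=1, X=2, W=1) weight 1/84
  (Z=0, Y=1, U=2, X=1, W=0) weight 4/189
  (Z=0, Y=1, U=2, X=2, W=0) weight 4/189
  (Z=1, Y=1, U=1, X=1, W=1) weight 1/56
  (Z=1, Y=1, U=1, X=2, W=1) weight 1/56
  (Z=1, Y=1, U=2, X=1, W=0) weight 2/63
  (Z=1, Y=1, U=2, X=2, W=0) weight 2/63
  … 4 more
Group by W:
  weight(W=0) = 4/27
  weight(W=1) = 1/12
Total weight = 4/27 + 1/12 = 25/108
P(W=0 | obs) = 4/27 / 25/108 = 16/25
P(W=1 | obs) = 1/12 / 25/108 = 9/25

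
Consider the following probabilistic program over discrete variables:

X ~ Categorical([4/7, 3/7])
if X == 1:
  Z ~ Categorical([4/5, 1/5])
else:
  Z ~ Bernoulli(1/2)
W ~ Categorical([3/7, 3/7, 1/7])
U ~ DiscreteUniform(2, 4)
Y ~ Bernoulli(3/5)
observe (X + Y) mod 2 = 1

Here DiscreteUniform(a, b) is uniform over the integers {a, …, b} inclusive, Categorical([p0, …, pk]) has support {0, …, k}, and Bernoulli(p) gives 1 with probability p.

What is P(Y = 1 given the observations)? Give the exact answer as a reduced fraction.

P(Y = 1 | obs) = 2/3

Enumerate traces; 36 have nonzero weight after conditioning:
  (X=0, Z=0, W=0, U=2, Y=1) weight 6/245
  (X=0, Z=0, W=0, U=3, Y=1) weight 6/245
  (X=0, Z=0, W=0, U=4, Y=1) weight 6/245
  (X=0, Z=0, W=1, U=2, Y=1) weight 6/245
  (X=0, Z=0, W=1, U=3, Y=1) weight 6/245
  (X=0, Z=0, W=1, U=4, Y=1) weight 6/245
  (X=0, Z=0, W=2, U=2, Y=1) weight 2/245
  (X=0, Z=0, W=2, U=3, Y=1) weight 2/245
  (X=1, Z=0, W=0, U=2, Y=0) weight 24/1225
  … 27 more
Group by Y:
  weight(Y=0) = 6/35
  weight(Y=1) = 12/35
Total weight = 6/35 + 12/35 = 18/35
P(Y=0 | obs) = 6/35 / 18/35 = 1/3
P(Y=1 | obs) = 12/35 / 18/35 = 2/3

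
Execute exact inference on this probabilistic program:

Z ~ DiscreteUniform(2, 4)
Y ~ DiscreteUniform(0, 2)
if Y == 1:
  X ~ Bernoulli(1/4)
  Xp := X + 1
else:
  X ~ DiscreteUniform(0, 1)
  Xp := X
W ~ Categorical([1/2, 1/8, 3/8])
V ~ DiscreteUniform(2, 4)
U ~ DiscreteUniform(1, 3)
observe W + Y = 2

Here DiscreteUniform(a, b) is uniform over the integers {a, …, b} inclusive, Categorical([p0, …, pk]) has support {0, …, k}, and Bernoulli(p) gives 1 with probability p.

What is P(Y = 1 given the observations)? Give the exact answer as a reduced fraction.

P(Y = 1 | obs) = 1/8

Enumerate traces; 162 have nonzero weight after conditioning:
  (Z=2, Y=0, X=0, W=2, V=2, U=1) weight 1/432
  (Z=2, Y=0, X=0, W=2, V=2, U=2) weight 1/432
  (Z=2, Y=0, X=0, W=2, V=2, U=3) weight 1/432
  (Z=2, Y=0, X=0, W=2, V=3, U=1) weight 1/432
  (Z=2, Y=0, X=0, W=2, V=3, U=2) weight 1/432
  (Z=2, Y=0, X=0, W=2, V=3, U=3) weight 1/432
  (Z=2, Y=0, X=0, W=2, V=4, U=1) weight 1/432
  (Z=2, Y=0, X=0, W=2, V=4, U=2) weight 1/432
  (Z=2, Y=1, X=0, W=1, V=2, U=1) weight 1/864
  (Z=2, Y=2, X=0, W=0, V=2, U=1) weight 1/324
  … 152 more
Group by Y:
  weight(Y=0) = 1/8
  weight(Y=1) = 1/24
  weight(Y=2) = 1/6
Total weight = 1/8 + 1/24 + 1/6 = 1/3
P(Y=0 | obs) = 1/8 / 1/3 = 3/8
P(Y=1 | obs) = 1/24 / 1/3 = 1/8
P(Y=2 | obs) = 1/6 / 1/3 = 1/2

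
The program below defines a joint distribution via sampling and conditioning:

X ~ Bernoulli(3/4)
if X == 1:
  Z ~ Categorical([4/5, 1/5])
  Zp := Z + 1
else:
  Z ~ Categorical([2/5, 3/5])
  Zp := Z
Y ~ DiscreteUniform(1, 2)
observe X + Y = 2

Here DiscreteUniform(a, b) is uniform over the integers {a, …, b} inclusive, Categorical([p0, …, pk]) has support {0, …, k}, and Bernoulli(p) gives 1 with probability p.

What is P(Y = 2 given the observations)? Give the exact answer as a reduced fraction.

P(Y = 2 | obs) = 1/4

Enumerate traces; 4 have nonzero weight after conditioning:
  (X=0, Z=0, Y=2) weight 1/20
  (X=0, Z=1, Y=2) weight 3/40
  (X=1, Z=0, Y=1) weight 3/10
  (X=1, Z=1, Y=1) weight 3/40
Group by Y:
  weight(Y=1) = 3/8
  weight(Y=2) = 1/8
Total weight = 3/8 + 1/8 = 1/2
P(Y=1 | obs) = 3/8 / 1/2 = 3/4
P(Y=2 | obs) = 1/8 / 1/2 = 1/4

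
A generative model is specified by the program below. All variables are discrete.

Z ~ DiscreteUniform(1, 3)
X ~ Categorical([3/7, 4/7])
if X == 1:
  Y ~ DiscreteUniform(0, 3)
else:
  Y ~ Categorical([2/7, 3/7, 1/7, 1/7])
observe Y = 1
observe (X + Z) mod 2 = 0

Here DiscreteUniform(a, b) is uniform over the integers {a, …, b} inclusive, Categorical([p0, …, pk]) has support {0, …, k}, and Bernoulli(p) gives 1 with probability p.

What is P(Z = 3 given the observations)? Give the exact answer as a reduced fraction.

P(Z = 3 | obs) = 7/23

Enumerate traces; 3 have nonzero weight after conditioning:
  (Z=1, X=1, Y=1) weight 1/21
  (Z=2, X=0, Y=1) weight 3/49
  (Z=3, X=1, Y=1) weight 1/21
Group by Z:
  weight(Z=1) = 1/21
  weight(Z=2) = 3/49
  weight(Z=3) = 1/21
Total weight = 1/21 + 3/49 + 1/21 = 23/147
P(Z=1 | obs) = 1/21 / 23/147 = 7/23
P(Z=2 | obs) = 3/49 / 23/147 = 9/23
P(Z=3 | obs) = 1/21 / 23/147 = 7/23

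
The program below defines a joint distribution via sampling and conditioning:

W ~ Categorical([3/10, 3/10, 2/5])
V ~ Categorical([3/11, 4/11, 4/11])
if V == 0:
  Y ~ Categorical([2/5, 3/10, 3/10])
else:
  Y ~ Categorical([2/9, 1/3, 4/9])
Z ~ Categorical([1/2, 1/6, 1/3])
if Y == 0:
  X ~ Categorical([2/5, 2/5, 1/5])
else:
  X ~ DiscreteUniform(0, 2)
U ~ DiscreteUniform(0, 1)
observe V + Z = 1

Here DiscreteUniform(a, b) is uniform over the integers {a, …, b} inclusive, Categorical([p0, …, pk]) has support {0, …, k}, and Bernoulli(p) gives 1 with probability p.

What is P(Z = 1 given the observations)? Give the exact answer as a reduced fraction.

P(Z = 1 | obs) = 1/5

Enumerate traces; 108 have nonzero weight after conditioning:
  (W=0, V=0, Y=0, Z=1, X=0, U=0) weight 3/2750
  (W=0, V=0, Y=0, Z=1, X=0, U=1) weight 3/2750
  (W=0, V=0, Y=0, Z=1, X=1, U=0) weight 3/2750
  (W=0, V=0, Y=0, Z=1, X=1, U=1) weight 3/2750
  (W=0, V=0, Y=0, Z=1, X=2, U=0) weight 3/5500
  (W=0, V=0, Y=0, Z=1, X=2, U=1) weight 3/5500
  (W=0, V=0, Y=1, Z=1, X=0, U=0) weight 3/4400
  (W=0, V=0, Y=1, Z=1, X=0, U=1) weight 3/4400
  (W=0, V=1, Y=0, Z=0, X=0, U=0) weight 2/825
  … 99 more
Group by Z:
  weight(Z=0) = 2/11
  weight(Z=1) = 1/22
Total weight = 2/11 + 1/22 = 5/22
P(Z=0 | obs) = 2/11 / 5/22 = 4/5
P(Z=1 | obs) = 1/22 / 5/22 = 1/5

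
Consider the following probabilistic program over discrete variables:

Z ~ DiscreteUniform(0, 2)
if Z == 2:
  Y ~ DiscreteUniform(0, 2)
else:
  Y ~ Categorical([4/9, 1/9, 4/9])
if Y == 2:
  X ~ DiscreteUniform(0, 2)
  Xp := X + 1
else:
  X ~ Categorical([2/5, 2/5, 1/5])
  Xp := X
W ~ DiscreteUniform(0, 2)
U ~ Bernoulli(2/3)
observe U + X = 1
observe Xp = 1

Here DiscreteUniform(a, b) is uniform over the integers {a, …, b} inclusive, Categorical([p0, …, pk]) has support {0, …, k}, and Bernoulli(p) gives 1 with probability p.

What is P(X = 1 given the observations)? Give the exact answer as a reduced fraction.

Enumerate traces; 27 have nonzero weight after conditioning:
  (Z=0, Y=0, X=1, W=0, U=0) weight 8/1215
  (Z=0, Y=0, X=1, W=1, U=0) weight 8/1215
  (Z=0, Y=0, X=1, W=2, U=0) weight 8/1215
  (Z=0, Y=1, X=1, W=0, U=0) weight 2/1215
  (Z=0, Y=1, X=1, W=1, U=0) weight 2/1215
  (Z=0, Y=1, X=1, W=2, U=0) weight 2/1215
  (Z=0, Y=2, X=0, W=0, U=1) weight 8/729
  (Z=0, Y=2, X=0, W=1, U=1) weight 8/729
  … 19 more
Group by X:
  weight(X=0) = 22/243
  weight(X=1) = 32/405
Total weight = 22/243 + 32/405 = 206/1215
P(X=0 | obs) = 22/243 / 206/1215 = 55/103
P(X=1 | obs) = 32/405 / 206/1215 = 48/103

P(X = 1 | obs) = 48/103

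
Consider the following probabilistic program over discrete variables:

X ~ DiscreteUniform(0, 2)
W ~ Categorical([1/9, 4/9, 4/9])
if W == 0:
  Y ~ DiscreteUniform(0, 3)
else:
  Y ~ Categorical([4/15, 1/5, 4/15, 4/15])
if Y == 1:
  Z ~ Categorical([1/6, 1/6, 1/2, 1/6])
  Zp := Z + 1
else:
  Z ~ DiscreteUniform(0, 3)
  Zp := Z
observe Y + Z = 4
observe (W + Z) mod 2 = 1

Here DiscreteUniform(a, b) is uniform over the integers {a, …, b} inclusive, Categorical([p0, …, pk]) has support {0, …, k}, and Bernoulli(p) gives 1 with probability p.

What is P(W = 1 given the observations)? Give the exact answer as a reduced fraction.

P(W = 1 | obs) = 64/185

Enumerate traces; 15 have nonzero weight after conditioning:
  (X=0, W=0, Y=1, Z=3) weight 1/648
  (X=0, W=0, Y=3, Z=1) weight 1/432
  (X=0, W=1, Y=2, Z=2) weight 4/405
  (X=0, W=2, Y=1, Z=3) weight 2/405
  (X=0, W=2, Y=3, Z=1) weight 4/405
  (X=1, W=0, Y=1, Z=3) weight 1/648
  (X=1, W=0, Y=3, Z=1) weight 1/432
  (X=1, W=1, Y=2, Z=2) weight 4/405
  … 7 more
Group by W:
  weight(W=0) = 5/432
  weight(W=1) = 4/135
  weight(W=2) = 2/45
Total weight = 5/432 + 4/135 + 2/45 = 37/432
P(W=0 | obs) = 5/432 / 37/432 = 5/37
P(W=1 | obs) = 4/135 / 37/432 = 64/185
P(W=2 | obs) = 2/45 / 37/432 = 96/185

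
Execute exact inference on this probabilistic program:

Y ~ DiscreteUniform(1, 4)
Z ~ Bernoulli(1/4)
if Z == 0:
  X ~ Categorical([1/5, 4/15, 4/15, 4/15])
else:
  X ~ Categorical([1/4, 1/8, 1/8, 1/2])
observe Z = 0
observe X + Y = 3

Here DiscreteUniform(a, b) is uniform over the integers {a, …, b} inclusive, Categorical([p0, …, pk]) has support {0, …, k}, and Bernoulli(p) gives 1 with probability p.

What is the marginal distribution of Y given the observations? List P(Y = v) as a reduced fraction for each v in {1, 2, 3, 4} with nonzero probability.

Enumerate traces; 3 have nonzero weight after conditioning:
  (Y=1, Z=0, X=2) weight 1/20
  (Y=2, Z=0, X=1) weight 1/20
  (Y=3, Z=0, X=0) weight 3/80
Group by Y:
  weight(Y=1) = 1/20
  weight(Y=2) = 1/20
  weight(Y=3) = 3/80
Total weight = 1/20 + 1/20 + 3/80 = 11/80
P(Y=1 | obs) = 1/20 / 11/80 = 4/11
P(Y=2 | obs) = 1/20 / 11/80 = 4/11
P(Y=3 | obs) = 3/80 / 11/80 = 3/11

P(Y=1) = 4/11, P(Y=2) = 4/11, P(Y=3) = 3/11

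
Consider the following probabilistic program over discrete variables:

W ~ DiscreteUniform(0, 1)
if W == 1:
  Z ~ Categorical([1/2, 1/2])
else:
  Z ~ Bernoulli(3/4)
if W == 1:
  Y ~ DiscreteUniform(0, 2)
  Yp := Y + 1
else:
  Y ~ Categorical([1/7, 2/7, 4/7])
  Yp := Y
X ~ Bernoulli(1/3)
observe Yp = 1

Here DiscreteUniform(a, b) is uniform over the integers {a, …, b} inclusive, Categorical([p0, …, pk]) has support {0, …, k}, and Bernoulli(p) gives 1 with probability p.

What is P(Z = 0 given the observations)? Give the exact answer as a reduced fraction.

Enumerate traces; 8 have nonzero weight after conditioning:
  (W=0, Z=0, Y=1, X=0) weight 1/42
  (W=0, Z=0, Y=1, X=1) weight 1/84
  (W=0, Z=1, Y=1, X=0) weight 1/14
  (W=0, Z=1, Y=1, X=1) weight 1/28
  (W=1, Z=0, Y=0, X=0) weight 1/18
  (W=1, Z=0, Y=0, X=1) weight 1/36
  (W=1, Z=1, Y=0, X=0) weight 1/18
  (W=1, Z=1, Y=0, X=1) weight 1/36
Group by Z:
  weight(Z=0) = 5/42
  weight(Z=1) = 4/21
Total weight = 5/42 + 4/21 = 13/42
P(Z=0 | obs) = 5/42 / 13/42 = 5/13
P(Z=1 | obs) = 4/21 / 13/42 = 8/13

P(Z = 0 | obs) = 5/13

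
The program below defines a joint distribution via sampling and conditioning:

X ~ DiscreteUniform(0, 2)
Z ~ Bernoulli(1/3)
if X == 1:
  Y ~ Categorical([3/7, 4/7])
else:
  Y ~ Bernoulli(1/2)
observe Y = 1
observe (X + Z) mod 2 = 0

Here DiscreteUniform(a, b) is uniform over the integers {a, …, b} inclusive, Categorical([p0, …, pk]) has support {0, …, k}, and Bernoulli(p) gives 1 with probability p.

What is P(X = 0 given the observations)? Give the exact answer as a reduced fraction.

P(X = 0 | obs) = 7/18

Enumerate traces; 3 have nonzero weight after conditioning:
  (X=0, Z=0, Y=1) weight 1/9
  (X=1, Z=1, Y=1) weight 4/63
  (X=2, Z=0, Y=1) weight 1/9
Group by X:
  weight(X=0) = 1/9
  weight(X=1) = 4/63
  weight(X=2) = 1/9
Total weight = 1/9 + 4/63 + 1/9 = 2/7
P(X=0 | obs) = 1/9 / 2/7 = 7/18
P(X=1 | obs) = 4/63 / 2/7 = 2/9
P(X=2 | obs) = 1/9 / 2/7 = 7/18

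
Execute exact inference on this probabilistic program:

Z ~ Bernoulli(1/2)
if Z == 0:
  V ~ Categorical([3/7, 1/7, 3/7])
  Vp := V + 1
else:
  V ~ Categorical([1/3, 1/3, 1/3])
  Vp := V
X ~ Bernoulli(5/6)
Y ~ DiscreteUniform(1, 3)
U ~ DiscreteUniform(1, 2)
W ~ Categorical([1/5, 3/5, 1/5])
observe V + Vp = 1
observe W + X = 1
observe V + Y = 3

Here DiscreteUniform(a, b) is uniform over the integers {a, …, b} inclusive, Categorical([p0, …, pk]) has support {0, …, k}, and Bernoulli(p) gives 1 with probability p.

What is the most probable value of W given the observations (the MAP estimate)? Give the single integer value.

argmax_v P(W = v | obs) = 0

Enumerate traces; 4 have nonzero weight after conditioning:
  (Z=0, V=0, X=0, Y=3, U=1, W=1) weight 1/280
  (Z=0, V=0, X=0, Y=3, U=2, W=1) weight 1/280
  (Z=0, V=0, X=1, Y=3, U=1, W=0) weight 1/168
  (Z=0, V=0, X=1, Y=3, U=2, W=0) weight 1/168
Group by W:
  weight(W=0) = 1/84
  weight(W=1) = 1/140
Total weight = 1/84 + 1/140 = 2/105
P(W=0 | obs) = 1/84 / 2/105 = 5/8
P(W=1 | obs) = 1/140 / 2/105 = 3/8
argmax = 0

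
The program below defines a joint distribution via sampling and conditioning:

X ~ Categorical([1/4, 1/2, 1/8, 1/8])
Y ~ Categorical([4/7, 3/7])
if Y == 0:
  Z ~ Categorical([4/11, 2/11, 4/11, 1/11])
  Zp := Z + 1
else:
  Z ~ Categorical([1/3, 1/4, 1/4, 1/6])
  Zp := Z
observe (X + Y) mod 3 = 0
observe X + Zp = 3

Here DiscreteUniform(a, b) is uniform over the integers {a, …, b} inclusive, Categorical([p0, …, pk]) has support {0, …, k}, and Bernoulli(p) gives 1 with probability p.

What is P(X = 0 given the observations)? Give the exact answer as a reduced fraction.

Enumerate traces; 2 have nonzero weight after conditioning:
  (X=0, Y=0, Z=2) weight 4/77
  (X=2, Y=1, Z=1) weight 3/224
Group by X:
  weight(X=0) = 4/77
  weight(X=2) = 3/224
Total weight = 4/77 + 3/224 = 23/352
P(X=0 | obs) = 4/77 / 23/352 = 128/161
P(X=2 | obs) = 3/224 / 23/352 = 33/161

P(X = 0 | obs) = 128/161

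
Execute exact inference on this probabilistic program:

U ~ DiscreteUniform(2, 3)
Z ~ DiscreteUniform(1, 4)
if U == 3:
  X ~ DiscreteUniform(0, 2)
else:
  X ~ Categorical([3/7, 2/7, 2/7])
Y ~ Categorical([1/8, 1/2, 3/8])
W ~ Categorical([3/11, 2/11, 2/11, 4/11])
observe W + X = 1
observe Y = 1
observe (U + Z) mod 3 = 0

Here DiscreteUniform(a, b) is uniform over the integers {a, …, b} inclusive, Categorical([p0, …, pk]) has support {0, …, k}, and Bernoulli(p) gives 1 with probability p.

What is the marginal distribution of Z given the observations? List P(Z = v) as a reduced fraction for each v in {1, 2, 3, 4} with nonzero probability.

Enumerate traces; 6 have nonzero weight after conditioning:
  (U=2, Z=1, X=0, Y=1, W=1) weight 3/616
  (U=2, Z=1, X=1, Y=1, W=0) weight 3/616
  (U=2, Z=4, X=0, Y=1, W=1) weight 3/616
  (U=2, Z=4, X=1, Y=1, W=0) weight 3/616
  (U=3, Z=3, X=0, Y=1, W=1) weight 1/264
  (U=3, Z=3, X=1, Y=1, W=0) weight 1/176
Group by Z:
  weight(Z=1) = 3/308
  weight(Z=3) = 5/528
  weight(Z=4) = 3/308
Total weight = 3/308 + 5/528 + 3/308 = 107/3696
P(Z=1 | obs) = 3/308 / 107/3696 = 36/107
P(Z=3 | obs) = 5/528 / 107/3696 = 35/107
P(Z=4 | obs) = 3/308 / 107/3696 = 36/107

P(Z=1) = 36/107, P(Z=3) = 35/107, P(Z=4) = 36/107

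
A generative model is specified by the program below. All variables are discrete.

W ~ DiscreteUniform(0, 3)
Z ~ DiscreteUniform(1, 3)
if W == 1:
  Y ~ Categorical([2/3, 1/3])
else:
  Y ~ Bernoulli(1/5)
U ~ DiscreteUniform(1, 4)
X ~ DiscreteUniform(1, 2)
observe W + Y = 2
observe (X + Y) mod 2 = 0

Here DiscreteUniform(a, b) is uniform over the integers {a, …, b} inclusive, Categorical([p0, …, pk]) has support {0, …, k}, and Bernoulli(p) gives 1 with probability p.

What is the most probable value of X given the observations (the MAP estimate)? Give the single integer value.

Enumerate traces; 24 have nonzero weight after conditioning:
  (W=1, Z=1, Y=1, U=1, X=1) weight 1/288
  (W=1, Z=1, Y=1, U=2, X=1) weight 1/288
  (W=1, Z=1, Y=1, U=3, X=1) weight 1/288
  (W=1, Z=1, Y=1, U=4, X=1) weight 1/288
  (W=1, Z=2, Y=1, U=1, X=1) weight 1/288
  (W=1, Z=2, Y=1, U=2, X=1) weight 1/288
  (W=1, Z=2, Y=1, U=3, X=1) weight 1/288
  (W=1, Z=2, Y=1, U=4, X=1) weight 1/288
  (W=2, Z=1, Y=0, U=1, X=2) weight 1/120
  … 15 more
Group by X:
  weight(X=1) = 1/24
  weight(X=2) = 1/10
Total weight = 1/24 + 1/10 = 17/120
P(X=1 | obs) = 1/24 / 17/120 = 5/17
P(X=2 | obs) = 1/10 / 17/120 = 12/17
argmax = 2

argmax_v P(X = v | obs) = 2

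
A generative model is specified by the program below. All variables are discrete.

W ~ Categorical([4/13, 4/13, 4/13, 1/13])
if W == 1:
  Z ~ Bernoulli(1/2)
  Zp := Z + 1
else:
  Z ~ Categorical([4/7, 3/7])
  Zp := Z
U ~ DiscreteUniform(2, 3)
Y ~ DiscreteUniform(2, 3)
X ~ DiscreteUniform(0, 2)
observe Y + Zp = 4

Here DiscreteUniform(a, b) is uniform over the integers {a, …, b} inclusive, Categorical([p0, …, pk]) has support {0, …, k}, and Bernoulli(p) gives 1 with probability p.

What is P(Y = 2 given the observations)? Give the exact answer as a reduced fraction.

Enumerate traces; 30 have nonzero weight after conditioning:
  (W=0, Z=1, U=2, Y=3, X=0) weight 1/91
  (W=0, Z=1, U=2, Y=3, X=1) weight 1/91
  (W=0, Z=1, U=2, Y=3, X=2) weight 1/91
  (W=0, Z=1, U=3, Y=3, X=0) weight 1/91
  (W=0, Z=1, U=3, Y=3, X=1) weight 1/91
  (W=0, Z=1, U=3, Y=3, X=2) weight 1/91
  (W=1, Z=0, U=2, Y=3, X=0) weight 1/78
  (W=1, Z=0, U=2, Y=3, X=1) weight 1/78
  (W=1, Z=1, U=2, Y=2, X=0) weight 1/78
  … 21 more
Group by Y:
  weight(Y=2) = 1/13
  weight(Y=3) = 41/182
Total weight = 1/13 + 41/182 = 55/182
P(Y=2 | obs) = 1/13 / 55/182 = 14/55
P(Y=3 | obs) = 41/182 / 55/182 = 41/55

P(Y = 2 | obs) = 14/55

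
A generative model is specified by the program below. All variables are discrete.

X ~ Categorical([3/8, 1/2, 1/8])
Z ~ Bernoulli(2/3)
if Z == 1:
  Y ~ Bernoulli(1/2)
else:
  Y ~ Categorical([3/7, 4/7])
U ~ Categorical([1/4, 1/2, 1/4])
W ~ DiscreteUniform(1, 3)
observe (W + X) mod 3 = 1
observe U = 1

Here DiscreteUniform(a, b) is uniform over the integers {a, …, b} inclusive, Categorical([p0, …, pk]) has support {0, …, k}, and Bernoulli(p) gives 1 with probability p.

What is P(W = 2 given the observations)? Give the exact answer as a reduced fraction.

P(W = 2 | obs) = 1/8

Enumerate traces; 12 have nonzero weight after conditioning:
  (X=0, Z=0, Y=0, U=1, W=1) weight 1/112
  (X=0, Z=0, Y=1, U=1, W=1) weight 1/84
  (X=0, Z=1, Y=0, U=1, W=1) weight 1/48
  (X=0, Z=1, Y=1, U=1, W=1) weight 1/48
  (X=1, Z=0, Y=0, U=1, W=3) weight 1/84
  (X=1, Z=0, Y=1, U=1, W=3) weight 1/63
  (X=1, Z=1, Y=0, U=1, W=3) weight 1/36
  (X=1, Z=1, Y=1, U=1, W=3) weight 1/36
  (X=2, Z=0, Y=0, U=1, W=2) weight 1/336
  … 3 more
Group by W:
  weight(W=1) = 1/16
  weight(W=2) = 1/48
  weight(W=3) = 1/12
Total weight = 1/16 + 1/48 + 1/12 = 1/6
P(W=1 | obs) = 1/16 / 1/6 = 3/8
P(W=2 | obs) = 1/48 / 1/6 = 1/8
P(W=3 | obs) = 1/12 / 1/6 = 1/2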